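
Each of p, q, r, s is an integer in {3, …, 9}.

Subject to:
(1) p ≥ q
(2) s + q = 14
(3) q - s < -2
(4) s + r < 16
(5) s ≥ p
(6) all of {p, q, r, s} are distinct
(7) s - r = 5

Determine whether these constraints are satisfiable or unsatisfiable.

Setting (p, q, r, s) = (6, 5, 4, 9) satisfies everything: constraint 2: s + q = 14; constraint 3: q - s = -4; constraint 4: s + r = 13, and the others follow.

Satisfiable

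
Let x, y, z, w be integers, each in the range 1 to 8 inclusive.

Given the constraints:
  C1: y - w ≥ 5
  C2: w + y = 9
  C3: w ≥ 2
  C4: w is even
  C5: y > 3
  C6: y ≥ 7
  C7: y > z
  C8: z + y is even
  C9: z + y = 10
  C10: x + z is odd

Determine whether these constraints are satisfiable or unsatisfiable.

Try x = 2, y = 7, z = 3, w = 2.
Check constraint 1: y - w = 5; constraint 2: w + y = 9. The remaining constraints are straightforward to verify.

Satisfiable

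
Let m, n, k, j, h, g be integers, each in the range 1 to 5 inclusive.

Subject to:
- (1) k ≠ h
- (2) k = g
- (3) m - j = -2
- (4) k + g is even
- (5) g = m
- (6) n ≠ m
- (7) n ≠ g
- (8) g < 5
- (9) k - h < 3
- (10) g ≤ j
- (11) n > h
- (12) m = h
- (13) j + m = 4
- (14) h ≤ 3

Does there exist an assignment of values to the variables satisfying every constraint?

Unsatisfiable

From constraints 2, 5, and 12, k = g = m = h, so k = h. But constraint 1 says k ≠ h. Contradiction.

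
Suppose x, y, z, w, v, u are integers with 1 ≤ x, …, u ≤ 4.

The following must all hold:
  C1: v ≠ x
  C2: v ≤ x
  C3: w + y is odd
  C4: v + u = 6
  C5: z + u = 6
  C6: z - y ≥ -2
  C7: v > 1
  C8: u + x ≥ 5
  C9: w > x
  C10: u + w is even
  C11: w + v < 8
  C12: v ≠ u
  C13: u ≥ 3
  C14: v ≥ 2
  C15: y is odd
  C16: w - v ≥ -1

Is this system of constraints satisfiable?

Satisfiable

One satisfying assignment is x = 3, y = 3, z = 2, w = 4, v = 2, u = 4.
For the less obvious constraints — constraint 4: v + u = 6; constraint 5: z + u = 6 — and the others hold by inspection.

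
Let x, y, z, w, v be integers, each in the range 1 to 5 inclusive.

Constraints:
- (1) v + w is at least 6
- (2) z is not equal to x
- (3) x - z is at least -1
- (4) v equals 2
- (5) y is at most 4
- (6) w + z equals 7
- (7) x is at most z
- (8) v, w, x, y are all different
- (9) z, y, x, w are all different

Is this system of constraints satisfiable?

The assignment x = 1, y = 4, z = 2, w = 5, v = 2 works:
  constraint 1 holds since v + w = 7.
  constraint 3 holds since x - z = -1.
The rest check out directly.

Satisfiable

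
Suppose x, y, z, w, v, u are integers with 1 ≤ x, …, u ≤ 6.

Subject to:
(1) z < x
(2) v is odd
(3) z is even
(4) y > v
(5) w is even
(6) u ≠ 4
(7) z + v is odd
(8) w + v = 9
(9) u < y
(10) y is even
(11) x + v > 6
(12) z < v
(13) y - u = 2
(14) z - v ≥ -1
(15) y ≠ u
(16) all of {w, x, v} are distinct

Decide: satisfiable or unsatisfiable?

Satisfiable

One satisfying assignment is x = 4, y = 4, z = 2, w = 6, v = 3, u = 2.
For the less obvious constraints — constraint 8: w + v = 9; constraint 11: x + v = 7 — and the others hold by inspection.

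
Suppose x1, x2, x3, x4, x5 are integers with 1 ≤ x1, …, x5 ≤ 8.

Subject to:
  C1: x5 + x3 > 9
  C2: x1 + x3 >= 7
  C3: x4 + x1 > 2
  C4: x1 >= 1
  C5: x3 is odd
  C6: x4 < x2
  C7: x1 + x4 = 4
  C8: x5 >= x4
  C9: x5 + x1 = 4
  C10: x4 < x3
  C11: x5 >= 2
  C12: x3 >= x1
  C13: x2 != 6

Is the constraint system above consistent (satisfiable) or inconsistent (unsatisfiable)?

Satisfiable

Setting (x1, x2, x3, x4, x5) = (1, 7, 7, 3, 3) satisfies everything: constraint 1: x5 + x3 = 10; constraint 2: x1 + x3 = 8; constraint 3: x4 + x1 = 4, and the others follow.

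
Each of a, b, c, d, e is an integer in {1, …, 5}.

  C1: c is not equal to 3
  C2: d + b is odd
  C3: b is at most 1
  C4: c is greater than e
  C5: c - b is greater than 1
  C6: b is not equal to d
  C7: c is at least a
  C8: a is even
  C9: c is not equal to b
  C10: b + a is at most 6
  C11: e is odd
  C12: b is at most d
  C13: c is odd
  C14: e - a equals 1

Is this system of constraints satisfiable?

Satisfiable

The assignment a = 2, b = 1, c = 5, d = 4, e = 3 works:
  constraint 5 holds since c - b = 4.
  constraint 10 holds since b + a = 3.
The rest check out directly.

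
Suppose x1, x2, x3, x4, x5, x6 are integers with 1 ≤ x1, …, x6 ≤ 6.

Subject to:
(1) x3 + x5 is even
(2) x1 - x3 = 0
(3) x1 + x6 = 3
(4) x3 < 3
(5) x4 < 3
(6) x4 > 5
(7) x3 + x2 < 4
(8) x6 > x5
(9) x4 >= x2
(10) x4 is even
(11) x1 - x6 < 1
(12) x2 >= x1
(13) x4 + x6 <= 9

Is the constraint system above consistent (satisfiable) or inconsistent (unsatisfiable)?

From constraint 6: x4 ≥ 6. From constraint 5: x4 ≤ 2. But 2 < 6, so no value of x4 works.

Unsatisfiable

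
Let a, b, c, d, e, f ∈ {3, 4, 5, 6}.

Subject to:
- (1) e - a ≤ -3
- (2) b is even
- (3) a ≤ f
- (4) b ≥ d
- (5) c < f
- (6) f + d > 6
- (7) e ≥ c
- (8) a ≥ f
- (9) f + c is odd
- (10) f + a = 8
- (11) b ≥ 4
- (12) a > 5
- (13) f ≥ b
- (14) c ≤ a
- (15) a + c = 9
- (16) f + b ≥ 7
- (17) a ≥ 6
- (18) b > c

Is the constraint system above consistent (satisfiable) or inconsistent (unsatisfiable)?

Unsatisfiable

From constraints 11 and 13: f ≥ b ≥ 4. From constraint 17: a ≥ 6. Hence f + a ≥ 10. But constraint 10 requires f + a = 8, and 8 < 10. Contradiction.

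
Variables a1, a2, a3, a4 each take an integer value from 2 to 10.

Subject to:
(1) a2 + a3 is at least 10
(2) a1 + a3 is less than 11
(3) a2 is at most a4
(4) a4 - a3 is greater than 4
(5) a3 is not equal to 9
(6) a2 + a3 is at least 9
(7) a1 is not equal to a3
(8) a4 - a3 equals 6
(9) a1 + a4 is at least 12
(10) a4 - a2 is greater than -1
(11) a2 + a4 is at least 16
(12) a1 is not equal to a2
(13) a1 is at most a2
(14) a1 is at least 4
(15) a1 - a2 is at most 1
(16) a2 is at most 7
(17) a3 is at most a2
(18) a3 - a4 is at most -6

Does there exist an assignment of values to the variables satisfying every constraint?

Try a1 = 5, a2 = 7, a3 = 3, a4 = 9.
Check constraint 1: a2 + a3 = 10; constraint 2: a1 + a3 = 8. The remaining constraints are straightforward to verify.

Satisfiable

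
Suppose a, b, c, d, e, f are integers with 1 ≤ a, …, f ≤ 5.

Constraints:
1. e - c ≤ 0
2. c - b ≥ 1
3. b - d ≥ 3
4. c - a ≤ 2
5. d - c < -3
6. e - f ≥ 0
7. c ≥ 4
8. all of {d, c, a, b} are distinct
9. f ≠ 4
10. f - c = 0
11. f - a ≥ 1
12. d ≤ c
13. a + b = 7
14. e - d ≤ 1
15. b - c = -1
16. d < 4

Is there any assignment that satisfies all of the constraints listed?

Unsatisfiable

Constraints 2, 3, 4, 6, 11, and 14 give b − d ≥ 3, d − e ≥ -1, e − f ≥ 0, f − a ≥ 1, a − c ≥ -2, c − b ≥ 1.
Adding all 6 inequalities: the left sides telescope to 0, and the right sides sum to 3 + (-1) + 0 + 1 + (-2) + 1 = 2. So 0 ≥ 2, which is false.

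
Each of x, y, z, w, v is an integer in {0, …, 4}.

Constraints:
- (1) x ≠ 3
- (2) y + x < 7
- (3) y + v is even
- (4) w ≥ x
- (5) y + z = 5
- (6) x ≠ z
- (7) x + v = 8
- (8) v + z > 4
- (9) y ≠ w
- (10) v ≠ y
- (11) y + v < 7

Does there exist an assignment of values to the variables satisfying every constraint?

The assignment x = 4, y = 2, z = 3, w = 4, v = 4 works:
  constraint 2 holds since y + x = 6.
  constraint 5 holds since y + z = 5.
The rest check out directly.

Satisfiable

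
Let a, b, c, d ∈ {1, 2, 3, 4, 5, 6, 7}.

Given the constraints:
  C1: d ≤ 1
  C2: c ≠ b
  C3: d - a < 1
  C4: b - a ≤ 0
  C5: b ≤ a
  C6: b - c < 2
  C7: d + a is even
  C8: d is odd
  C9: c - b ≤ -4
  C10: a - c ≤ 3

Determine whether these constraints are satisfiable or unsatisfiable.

Unsatisfiable

Constraints 4, 9, and 10 give a − b ≥ 0, b − c ≥ 4, c − a ≥ -3.
Adding all 3 inequalities: the left sides telescope to 0, and the right sides sum to 0 + 4 + (-3) = 1. So 0 ≥ 1, which is false.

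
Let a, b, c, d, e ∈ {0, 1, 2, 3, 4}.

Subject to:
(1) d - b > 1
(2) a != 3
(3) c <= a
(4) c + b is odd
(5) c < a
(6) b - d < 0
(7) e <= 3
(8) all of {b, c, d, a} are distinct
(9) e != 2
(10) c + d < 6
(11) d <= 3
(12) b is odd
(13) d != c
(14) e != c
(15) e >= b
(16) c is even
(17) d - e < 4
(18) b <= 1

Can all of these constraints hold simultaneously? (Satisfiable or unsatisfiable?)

Satisfiable

One satisfying assignment is a = 4, b = 1, c = 0, d = 3, e = 1.
For the less obvious constraints — constraint 1: d - b = 2; constraint 6: b - d = -2; constraint 10: c + d = 3 — and the others hold by inspection.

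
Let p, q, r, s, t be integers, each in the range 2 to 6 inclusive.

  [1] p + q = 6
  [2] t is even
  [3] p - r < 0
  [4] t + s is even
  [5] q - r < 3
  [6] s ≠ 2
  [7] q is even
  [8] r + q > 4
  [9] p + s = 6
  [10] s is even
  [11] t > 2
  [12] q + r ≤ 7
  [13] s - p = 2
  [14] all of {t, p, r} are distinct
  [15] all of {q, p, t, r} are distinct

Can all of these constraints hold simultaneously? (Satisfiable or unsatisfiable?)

Take p = 2, q = 4, r = 3, s = 4, t = 6. Then constraint 1: p + q = 6; constraint 3: p - r = -1; constraint 5: q - r = 1, and every other listed constraint is also met.

Satisfiable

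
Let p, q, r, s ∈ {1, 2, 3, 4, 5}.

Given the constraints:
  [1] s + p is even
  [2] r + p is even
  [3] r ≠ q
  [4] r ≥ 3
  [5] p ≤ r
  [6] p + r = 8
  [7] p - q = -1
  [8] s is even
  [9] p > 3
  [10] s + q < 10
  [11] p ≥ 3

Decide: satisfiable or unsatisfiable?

Satisfiable

Take p = 4, q = 5, r = 4, s = 2. Then constraint 6: p + r = 8; constraint 7: p - q = -1, and every other listed constraint is also met.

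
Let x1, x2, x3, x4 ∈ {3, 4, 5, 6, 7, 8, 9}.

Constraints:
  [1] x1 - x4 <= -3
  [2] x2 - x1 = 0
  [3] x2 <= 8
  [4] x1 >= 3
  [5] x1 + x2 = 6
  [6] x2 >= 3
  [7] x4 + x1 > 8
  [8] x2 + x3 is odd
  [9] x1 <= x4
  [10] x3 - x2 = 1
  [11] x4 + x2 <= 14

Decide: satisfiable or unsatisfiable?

One satisfying assignment is x1 = 3, x2 = 3, x3 = 4, x4 = 8.
For the less obvious constraints — constraint 1: x1 - x4 = -5; constraint 2: x2 - x1 = 0; constraint 5: x1 + x2 = 6 — and the others hold by inspection.

Satisfiable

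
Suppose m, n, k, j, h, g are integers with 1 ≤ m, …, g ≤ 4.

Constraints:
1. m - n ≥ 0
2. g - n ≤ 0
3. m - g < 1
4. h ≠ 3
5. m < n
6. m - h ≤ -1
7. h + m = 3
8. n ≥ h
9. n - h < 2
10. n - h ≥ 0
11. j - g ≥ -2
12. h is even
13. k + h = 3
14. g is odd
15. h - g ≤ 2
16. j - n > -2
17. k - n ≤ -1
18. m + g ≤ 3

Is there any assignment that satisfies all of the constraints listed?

Constraints 1, 6, and 10 give h − m ≥ 1, m − n ≥ 0, n − h ≥ 0.
Adding all 3 inequalities: the left sides telescope to 0, and the right sides sum to 1 + 0 + 0 = 1. So 0 ≥ 1, which is false.

Unsatisfiable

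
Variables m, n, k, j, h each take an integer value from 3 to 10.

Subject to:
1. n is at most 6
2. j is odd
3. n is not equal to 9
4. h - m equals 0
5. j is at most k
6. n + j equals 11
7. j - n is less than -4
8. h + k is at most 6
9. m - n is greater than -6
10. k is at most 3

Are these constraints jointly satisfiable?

From constraint 1: n ≤ 6. From constraints 5 and 10: j ≤ k ≤ 3. Hence n + j ≤ 9. But constraint 6 requires n + j = 11, and 11 > 9. Contradiction.

Unsatisfiable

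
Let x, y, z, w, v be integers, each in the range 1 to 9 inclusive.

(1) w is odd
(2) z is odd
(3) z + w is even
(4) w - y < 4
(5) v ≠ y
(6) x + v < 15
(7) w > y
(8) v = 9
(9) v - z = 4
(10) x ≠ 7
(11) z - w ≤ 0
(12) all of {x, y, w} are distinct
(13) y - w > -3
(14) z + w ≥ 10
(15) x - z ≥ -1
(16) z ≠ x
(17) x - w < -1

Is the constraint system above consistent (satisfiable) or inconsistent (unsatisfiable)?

The assignment x = 4, y = 6, z = 5, w = 7, v = 9 works:
  constraint 4 holds since w - y = 1.
  constraint 6 holds since x + v = 13.
The rest check out directly.

Satisfiable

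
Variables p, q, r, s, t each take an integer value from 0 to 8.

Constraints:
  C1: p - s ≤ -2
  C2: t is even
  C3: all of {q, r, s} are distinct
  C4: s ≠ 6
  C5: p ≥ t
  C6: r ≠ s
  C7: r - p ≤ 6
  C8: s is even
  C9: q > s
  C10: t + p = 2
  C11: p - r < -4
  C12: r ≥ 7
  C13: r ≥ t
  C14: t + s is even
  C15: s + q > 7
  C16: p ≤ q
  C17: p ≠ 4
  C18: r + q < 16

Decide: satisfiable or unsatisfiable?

Satisfiable

Setting (p, q, r, s, t) = (2, 6, 7, 4, 0) satisfies everything: constraint 1: p - s = -2; constraint 7: r - p = 5, and the others follow.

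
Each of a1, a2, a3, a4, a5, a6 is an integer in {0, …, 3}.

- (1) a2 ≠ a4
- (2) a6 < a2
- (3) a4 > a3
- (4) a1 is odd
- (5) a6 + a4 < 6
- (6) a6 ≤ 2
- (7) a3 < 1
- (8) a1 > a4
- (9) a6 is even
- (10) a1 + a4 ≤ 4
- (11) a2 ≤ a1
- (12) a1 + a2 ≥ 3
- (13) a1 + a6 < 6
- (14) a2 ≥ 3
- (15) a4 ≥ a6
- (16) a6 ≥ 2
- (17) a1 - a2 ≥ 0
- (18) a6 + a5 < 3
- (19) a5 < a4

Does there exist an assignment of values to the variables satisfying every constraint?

Unsatisfiable

From constraints 11 and 14: a1 ≥ a2 ≥ 3. From constraints 15 and 16: a4 ≥ a6 ≥ 2. Hence a1 + a4 ≥ 5. But constraint 10 requires a1 + a4 ≤ 4, and 4 < 5. Contradiction.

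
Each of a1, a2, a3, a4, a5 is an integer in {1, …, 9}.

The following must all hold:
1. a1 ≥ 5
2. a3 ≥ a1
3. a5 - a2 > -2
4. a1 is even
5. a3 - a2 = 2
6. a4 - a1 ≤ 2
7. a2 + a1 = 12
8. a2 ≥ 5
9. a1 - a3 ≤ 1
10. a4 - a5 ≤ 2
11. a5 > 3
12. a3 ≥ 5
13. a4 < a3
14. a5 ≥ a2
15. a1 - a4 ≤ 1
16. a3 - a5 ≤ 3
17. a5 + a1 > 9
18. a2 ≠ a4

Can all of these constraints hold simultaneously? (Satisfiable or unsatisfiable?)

Satisfiable

Setting (a1, a2, a3, a4, a5) = (6, 6, 8, 7, 6) satisfies everything: constraint 3: a5 - a2 = 0; constraint 5: a3 - a2 = 2, and the others follow.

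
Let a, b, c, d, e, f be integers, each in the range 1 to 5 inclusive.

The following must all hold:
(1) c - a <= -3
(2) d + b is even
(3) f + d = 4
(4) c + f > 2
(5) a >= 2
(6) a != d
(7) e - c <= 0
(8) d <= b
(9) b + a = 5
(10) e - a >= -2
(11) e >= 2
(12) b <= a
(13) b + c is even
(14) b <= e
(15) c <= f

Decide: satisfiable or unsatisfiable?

Unsatisfiable

Constraints 1, 7, and 10 give a − c ≥ 3, c − e ≥ 0, e − a ≥ -2.
Adding all 3 inequalities: the left sides telescope to 0, and the right sides sum to 3 + 0 + (-2) = 1. So 0 ≥ 1, which is false.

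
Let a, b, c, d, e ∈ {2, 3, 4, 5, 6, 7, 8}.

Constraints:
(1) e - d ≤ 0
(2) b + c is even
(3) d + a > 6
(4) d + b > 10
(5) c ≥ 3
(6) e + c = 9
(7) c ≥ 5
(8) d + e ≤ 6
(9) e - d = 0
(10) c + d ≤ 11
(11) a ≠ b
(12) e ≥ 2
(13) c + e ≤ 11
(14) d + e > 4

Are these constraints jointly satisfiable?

Try a = 6, b = 8, c = 6, d = 3, e = 3.
Check constraint 1: e - d = 0; constraint 3: d + a = 9. The remaining constraints are straightforward to verify.

Satisfiable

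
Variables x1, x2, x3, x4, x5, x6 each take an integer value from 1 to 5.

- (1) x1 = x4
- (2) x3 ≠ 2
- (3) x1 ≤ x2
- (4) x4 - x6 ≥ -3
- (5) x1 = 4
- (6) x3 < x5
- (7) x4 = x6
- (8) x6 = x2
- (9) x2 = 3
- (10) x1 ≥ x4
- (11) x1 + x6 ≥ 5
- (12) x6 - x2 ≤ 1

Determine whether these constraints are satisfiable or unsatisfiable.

Unsatisfiable

Constraint 5 fixes x1 = 4 and constraint 9 fixes x2 = 3. Constraints 1, 7, and 8 give x1 = x4 = x6 = x2, so x1 = x2. But 4 ≠ 3 — contradiction.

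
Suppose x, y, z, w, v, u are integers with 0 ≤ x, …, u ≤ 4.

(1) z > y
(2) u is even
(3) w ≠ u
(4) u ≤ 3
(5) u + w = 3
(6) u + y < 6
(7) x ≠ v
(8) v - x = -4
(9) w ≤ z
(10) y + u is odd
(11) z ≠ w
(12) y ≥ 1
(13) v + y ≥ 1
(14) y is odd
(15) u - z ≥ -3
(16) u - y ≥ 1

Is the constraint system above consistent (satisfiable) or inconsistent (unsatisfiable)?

Satisfiable

The assignment x = 4, y = 1, z = 4, w = 1, v = 0, u = 2 works:
  constraint 5 holds since u + w = 3.
  constraint 6 holds since u + y = 3.
  constraint 8 holds since v - x = -4.
The rest check out directly.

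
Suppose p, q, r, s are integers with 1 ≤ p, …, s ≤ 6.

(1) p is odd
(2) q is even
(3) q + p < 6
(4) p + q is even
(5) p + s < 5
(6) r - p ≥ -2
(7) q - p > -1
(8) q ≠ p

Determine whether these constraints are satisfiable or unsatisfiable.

Unsatisfiable

Constraint 1 makes p odd and constraint 2 makes q even, so p + q must be odd. Constraint 4 says p + q is even — contradiction.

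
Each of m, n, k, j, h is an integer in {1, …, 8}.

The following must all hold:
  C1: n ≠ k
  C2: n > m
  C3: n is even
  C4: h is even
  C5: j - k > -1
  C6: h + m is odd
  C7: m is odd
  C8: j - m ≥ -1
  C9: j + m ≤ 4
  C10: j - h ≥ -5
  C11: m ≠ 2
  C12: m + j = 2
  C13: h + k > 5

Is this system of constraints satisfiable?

Satisfiable

One satisfying assignment is m = 1, n = 6, k = 1, j = 1, h = 6.
For the less obvious constraints — constraint 5: j - k = 0; constraint 8: j - m = 0; constraint 9: j + m = 2 — and the others hold by inspection.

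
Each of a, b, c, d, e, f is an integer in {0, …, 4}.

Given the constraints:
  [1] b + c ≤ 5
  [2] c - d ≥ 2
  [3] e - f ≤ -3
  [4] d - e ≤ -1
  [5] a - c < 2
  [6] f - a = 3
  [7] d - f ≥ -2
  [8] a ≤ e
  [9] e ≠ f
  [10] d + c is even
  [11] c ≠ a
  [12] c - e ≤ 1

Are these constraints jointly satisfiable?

Constraints 2, 3, 7, and 12 give f − e ≥ 3, e − c ≥ -1, c − d ≥ 2, d − f ≥ -2.
Adding all 4 inequalities: the left sides telescope to 0, and the right sides sum to 3 + (-1) + 2 + (-2) = 2. So 0 ≥ 2, which is false.

Unsatisfiable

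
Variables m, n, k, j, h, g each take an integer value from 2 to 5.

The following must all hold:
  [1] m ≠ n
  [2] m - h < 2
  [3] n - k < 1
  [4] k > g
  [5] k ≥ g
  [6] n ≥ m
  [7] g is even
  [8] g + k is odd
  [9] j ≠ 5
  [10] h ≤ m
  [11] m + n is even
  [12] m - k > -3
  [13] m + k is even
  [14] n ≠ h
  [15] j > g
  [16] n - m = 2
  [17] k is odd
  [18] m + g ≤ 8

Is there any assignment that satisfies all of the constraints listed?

One satisfying assignment is m = 3, n = 5, k = 5, j = 3, h = 3, g = 2.
For the less obvious constraints — constraint 2: m - h = 0; constraint 3: n - k = 0; constraint 12: m - k = -2 — and the others hold by inspection.

Satisfiable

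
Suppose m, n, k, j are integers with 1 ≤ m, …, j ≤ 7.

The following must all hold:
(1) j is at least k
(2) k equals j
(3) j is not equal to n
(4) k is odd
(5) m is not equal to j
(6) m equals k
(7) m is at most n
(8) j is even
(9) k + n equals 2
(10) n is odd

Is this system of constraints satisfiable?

From constraints 2 and 6, m = k = j, so m = j. But constraint 5 says m ≠ j. Contradiction.

Unsatisfiable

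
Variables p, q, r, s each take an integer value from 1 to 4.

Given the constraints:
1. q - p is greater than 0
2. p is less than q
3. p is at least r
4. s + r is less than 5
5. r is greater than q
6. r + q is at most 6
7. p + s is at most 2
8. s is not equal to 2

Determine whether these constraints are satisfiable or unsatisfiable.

Constraints 2, 3, and 5 give p < q, q < r, r ≤ p. Chaining: p < q < r ≤ p, which forces p < p — impossible.

Unsatisfiable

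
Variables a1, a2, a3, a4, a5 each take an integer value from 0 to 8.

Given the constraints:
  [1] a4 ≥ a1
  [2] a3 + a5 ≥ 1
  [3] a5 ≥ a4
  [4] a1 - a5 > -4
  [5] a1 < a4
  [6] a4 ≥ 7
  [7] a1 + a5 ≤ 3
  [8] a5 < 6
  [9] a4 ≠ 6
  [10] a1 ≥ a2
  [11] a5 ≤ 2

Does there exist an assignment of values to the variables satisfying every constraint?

From constraints 3 and 6: a5 ≥ a4 and a4 ≥ 7, so a5 ≥ 7. From constraint 11: a5 ≤ 2. But 2 < 7, so no value of a5 works.

Unsatisfiable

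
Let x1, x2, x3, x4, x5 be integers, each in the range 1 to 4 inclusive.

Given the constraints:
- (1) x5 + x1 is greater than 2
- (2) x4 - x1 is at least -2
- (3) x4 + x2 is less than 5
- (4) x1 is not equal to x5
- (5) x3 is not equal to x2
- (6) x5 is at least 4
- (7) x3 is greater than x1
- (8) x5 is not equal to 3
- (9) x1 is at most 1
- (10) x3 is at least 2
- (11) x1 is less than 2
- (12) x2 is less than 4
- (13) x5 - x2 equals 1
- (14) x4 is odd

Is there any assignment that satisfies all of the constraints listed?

Satisfiable

Setting (x1, x2, x3, x4, x5) = (1, 3, 4, 1, 4) satisfies everything: constraint 1: x5 + x1 = 5; constraint 2: x4 - x1 = 0; constraint 3: x4 + x2 = 4, and the others follow.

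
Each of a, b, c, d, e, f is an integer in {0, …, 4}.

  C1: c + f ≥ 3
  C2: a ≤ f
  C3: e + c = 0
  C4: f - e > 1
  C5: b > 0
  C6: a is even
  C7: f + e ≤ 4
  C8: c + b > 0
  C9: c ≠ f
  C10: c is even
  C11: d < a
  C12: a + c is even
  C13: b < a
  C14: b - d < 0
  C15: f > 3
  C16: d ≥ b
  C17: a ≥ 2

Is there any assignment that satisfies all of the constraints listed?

Satisfiable

The assignment a = 4, b = 2, c = 0, d = 3, e = 0, f = 4 works:
  constraint 1 holds since c + f = 4.
  constraint 3 holds since e + c = 0.
  constraint 4 holds since f - e = 4.
The rest check out directly.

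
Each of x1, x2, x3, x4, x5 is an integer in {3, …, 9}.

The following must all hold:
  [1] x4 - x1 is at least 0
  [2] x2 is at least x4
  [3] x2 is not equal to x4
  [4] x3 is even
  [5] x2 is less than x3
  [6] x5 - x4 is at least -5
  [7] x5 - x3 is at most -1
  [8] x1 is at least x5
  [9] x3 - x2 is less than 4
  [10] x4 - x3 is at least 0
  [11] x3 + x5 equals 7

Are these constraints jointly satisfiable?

Constraints 2, 5, and 10 give x3 ≤ x4, x4 ≤ x2, x2 < x3. Chaining: x3 ≤ x4 ≤ x2 < x3, which forces x3 < x3 — impossible.

Unsatisfiable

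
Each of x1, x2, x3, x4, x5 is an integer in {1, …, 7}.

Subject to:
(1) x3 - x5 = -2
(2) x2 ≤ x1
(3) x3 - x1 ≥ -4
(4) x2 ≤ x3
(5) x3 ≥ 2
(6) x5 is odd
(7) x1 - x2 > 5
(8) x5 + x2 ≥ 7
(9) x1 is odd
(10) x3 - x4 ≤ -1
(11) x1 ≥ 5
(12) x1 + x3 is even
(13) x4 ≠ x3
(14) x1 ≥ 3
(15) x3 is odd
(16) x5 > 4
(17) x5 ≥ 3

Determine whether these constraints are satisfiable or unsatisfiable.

One satisfying assignment is x1 = 7, x2 = 1, x3 = 5, x4 = 7, x5 = 7.
For the less obvious constraints — constraint 1: x3 - x5 = -2; constraint 3: x3 - x1 = -2; constraint 7: x1 - x2 = 6 — and the others hold by inspection.

Satisfiable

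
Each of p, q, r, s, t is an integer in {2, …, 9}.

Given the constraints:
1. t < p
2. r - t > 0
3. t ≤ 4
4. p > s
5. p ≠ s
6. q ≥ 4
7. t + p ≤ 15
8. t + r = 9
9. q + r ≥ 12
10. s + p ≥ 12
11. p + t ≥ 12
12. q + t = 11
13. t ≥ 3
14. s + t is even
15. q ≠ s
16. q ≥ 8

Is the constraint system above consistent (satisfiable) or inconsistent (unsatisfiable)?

Satisfiable

One satisfying assignment is p = 9, q = 8, r = 6, s = 5, t = 3.
For the less obvious constraints — constraint 2: r - t = 3; constraint 7: t + p = 12; constraint 8: t + r = 9 — and the others hold by inspection.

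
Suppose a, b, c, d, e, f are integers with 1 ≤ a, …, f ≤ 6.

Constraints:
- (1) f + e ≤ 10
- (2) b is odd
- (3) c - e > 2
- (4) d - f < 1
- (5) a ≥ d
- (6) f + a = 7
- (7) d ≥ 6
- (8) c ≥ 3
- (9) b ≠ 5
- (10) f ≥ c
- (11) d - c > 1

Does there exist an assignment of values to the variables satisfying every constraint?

Unsatisfiable

From constraints 8 and 10: f ≥ c ≥ 3. From constraints 5 and 7: a ≥ d ≥ 6. Hence f + a ≥ 9. But constraint 6 requires f + a = 7, and 7 < 9. Contradiction.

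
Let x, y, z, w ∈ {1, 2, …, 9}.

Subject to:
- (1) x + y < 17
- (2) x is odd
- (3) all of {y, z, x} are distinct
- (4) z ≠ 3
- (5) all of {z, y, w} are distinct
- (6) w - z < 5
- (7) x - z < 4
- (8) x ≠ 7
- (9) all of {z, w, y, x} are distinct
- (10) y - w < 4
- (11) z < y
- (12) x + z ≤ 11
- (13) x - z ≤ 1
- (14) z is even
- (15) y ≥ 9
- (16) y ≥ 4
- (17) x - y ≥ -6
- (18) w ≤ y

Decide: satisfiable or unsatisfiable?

Satisfiable

Try x = 5, y = 9, z = 4, w = 6.
Check constraint 1: x + y = 14; constraint 6: w - z = 2; constraint 7: x - z = 1. The remaining constraints are straightforward to verify.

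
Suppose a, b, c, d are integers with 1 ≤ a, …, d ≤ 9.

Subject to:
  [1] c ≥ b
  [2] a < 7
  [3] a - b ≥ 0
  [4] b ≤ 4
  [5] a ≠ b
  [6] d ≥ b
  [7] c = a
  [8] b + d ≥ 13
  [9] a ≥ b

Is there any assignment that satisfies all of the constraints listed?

Satisfiable

The assignment a = 5, b = 4, c = 5, d = 9 works:
  constraint 3 holds since a - b = 1.
  constraint 8 holds since b + d = 13.
The rest check out directly.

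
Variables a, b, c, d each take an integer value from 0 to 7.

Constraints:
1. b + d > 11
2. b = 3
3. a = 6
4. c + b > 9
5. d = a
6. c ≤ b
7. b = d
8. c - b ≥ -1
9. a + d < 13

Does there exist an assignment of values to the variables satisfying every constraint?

Unsatisfiable

Constraint 2 fixes b = 3 and constraint 3 fixes a = 6. Constraints 5 and 7 give b = d = a, so b = a. But 3 ≠ 6 — contradiction.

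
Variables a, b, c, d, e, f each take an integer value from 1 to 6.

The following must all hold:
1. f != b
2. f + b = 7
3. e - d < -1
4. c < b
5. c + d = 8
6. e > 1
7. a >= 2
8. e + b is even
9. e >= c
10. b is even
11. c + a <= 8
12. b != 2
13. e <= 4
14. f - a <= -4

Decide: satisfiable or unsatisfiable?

Take a = 6, b = 6, c = 2, d = 6, e = 4, f = 1. Then constraint 2: f + b = 7; constraint 3: e - d = -2, and every other listed constraint is also met.

Satisfiable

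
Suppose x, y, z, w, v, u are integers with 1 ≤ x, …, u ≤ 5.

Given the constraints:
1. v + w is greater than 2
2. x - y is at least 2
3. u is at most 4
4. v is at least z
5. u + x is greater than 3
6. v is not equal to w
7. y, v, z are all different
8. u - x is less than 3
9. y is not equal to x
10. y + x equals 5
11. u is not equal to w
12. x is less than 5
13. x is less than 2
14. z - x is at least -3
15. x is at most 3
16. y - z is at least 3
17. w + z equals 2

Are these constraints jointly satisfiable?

Constraints 2, 14, and 16 give z − x ≥ -3, x − y ≥ 2, y − z ≥ 3.
Adding all 3 inequalities: the left sides telescope to 0, and the right sides sum to (-3) + 2 + 3 = 2. So 0 ≥ 2, which is false.

Unsatisfiable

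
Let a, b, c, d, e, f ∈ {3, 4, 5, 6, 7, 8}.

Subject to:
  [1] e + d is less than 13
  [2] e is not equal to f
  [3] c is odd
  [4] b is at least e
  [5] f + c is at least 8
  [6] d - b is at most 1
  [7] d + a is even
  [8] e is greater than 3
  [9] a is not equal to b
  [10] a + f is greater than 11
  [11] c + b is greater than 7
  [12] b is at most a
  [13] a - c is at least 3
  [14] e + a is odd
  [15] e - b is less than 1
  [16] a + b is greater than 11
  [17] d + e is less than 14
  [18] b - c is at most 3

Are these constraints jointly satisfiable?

Satisfiable

The assignment a = 7, b = 6, c = 3, d = 7, e = 4, f = 7 works:
  constraint 1 holds since e + d = 11.
  constraint 5 holds since f + c = 10.
  constraint 6 holds since d - b = 1.
The rest check out directly.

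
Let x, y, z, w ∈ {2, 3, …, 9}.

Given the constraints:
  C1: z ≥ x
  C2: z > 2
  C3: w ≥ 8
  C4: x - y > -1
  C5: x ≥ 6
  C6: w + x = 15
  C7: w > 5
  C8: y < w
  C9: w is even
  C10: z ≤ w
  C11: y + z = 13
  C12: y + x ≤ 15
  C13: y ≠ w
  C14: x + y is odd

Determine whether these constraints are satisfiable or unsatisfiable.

Satisfiable

Try x = 7, y = 6, z = 7, w = 8.
Check constraint 4: x - y = 1; constraint 6: w + x = 15. The remaining constraints are straightforward to verify.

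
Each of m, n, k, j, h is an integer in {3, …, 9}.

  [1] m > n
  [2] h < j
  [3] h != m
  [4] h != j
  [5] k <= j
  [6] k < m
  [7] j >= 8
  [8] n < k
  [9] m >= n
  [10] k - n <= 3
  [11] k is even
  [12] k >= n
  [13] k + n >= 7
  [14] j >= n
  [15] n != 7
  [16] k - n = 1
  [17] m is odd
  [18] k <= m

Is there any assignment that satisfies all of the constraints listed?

Satisfiable

Take m = 7, n = 3, k = 4, j = 9, h = 5. Then constraint 10: k - n = 1; constraint 13: k + n = 7, and every other listed constraint is also met.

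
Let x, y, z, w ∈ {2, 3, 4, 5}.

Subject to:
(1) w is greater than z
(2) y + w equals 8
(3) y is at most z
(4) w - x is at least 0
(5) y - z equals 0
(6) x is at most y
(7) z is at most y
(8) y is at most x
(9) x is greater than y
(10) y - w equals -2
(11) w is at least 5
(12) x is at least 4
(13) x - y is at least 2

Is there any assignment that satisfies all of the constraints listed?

From constraints 6 and 12: y ≥ x ≥ 4. From constraint 11: w ≥ 5. Hence y + w ≥ 9. But constraint 2 requires y + w = 8, and 8 < 9. Contradiction.

Unsatisfiable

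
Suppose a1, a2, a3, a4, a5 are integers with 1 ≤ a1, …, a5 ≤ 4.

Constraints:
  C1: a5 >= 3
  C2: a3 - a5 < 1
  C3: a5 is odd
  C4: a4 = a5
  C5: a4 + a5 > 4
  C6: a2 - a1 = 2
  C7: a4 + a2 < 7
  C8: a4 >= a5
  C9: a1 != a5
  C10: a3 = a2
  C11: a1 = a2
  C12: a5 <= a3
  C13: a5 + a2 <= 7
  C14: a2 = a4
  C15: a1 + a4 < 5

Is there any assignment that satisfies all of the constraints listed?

From constraints 4, 11, and 14, a1 = a2 = a4 = a5, so a1 = a5. But constraint 9 says a1 ≠ a5. Contradiction.

Unsatisfiable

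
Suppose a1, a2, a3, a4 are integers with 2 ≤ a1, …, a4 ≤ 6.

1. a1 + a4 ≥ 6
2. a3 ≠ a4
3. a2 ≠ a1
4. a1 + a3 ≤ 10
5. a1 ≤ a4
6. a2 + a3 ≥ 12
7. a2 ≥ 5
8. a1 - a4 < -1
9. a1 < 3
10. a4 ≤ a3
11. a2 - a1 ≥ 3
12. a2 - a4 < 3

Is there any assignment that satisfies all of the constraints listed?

Try a1 = 2, a2 = 6, a3 = 6, a4 = 4.
Check constraint 1: a1 + a4 = 6; constraint 4: a1 + a3 = 8. The remaining constraints are straightforward to verify.

Satisfiable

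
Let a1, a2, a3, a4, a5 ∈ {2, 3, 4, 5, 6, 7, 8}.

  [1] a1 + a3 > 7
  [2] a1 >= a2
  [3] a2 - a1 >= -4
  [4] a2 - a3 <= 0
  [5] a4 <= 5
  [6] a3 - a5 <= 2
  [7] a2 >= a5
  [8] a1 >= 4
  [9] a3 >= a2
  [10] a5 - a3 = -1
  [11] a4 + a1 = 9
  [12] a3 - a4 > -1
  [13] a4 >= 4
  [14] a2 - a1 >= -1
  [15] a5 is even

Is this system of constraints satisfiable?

Satisfiable

The assignment a1 = 5, a2 = 4, a3 = 5, a4 = 4, a5 = 4 works:
  constraint 1 holds since a1 + a3 = 10.
  constraint 3 holds since a2 - a1 = -1.
  constraint 4 holds since a2 - a3 = -1.
The rest check out directly.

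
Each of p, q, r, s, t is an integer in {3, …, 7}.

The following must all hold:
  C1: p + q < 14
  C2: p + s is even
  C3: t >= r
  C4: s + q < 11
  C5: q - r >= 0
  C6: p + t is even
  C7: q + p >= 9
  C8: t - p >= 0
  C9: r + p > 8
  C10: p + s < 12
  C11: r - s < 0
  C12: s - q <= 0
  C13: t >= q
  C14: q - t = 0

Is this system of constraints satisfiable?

One satisfying assignment is p = 6, q = 6, r = 3, s = 4, t = 6.
For the less obvious constraints — constraint 1: p + q = 12; constraint 4: s + q = 10; constraint 5: q - r = 3 — and the others hold by inspection.

Satisfiable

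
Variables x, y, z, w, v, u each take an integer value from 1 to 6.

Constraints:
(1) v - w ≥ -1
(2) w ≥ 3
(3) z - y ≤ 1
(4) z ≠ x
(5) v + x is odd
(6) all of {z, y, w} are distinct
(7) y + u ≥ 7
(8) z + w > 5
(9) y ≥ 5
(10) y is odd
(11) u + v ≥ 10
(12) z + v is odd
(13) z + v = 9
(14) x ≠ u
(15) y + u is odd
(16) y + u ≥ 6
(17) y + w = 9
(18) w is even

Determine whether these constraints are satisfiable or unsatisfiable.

Satisfiable

One satisfying assignment is x = 5, y = 5, z = 3, w = 4, v = 6, u = 4.
For the less obvious constraints — constraint 1: v - w = 2; constraint 3: z - y = -2; constraint 7: y + u = 9 — and the others hold by inspection.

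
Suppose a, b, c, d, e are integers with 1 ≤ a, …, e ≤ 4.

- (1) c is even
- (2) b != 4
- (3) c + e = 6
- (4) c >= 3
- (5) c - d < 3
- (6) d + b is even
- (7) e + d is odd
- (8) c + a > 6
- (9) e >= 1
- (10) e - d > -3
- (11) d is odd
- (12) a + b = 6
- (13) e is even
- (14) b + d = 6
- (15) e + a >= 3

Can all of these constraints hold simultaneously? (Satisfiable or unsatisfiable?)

Satisfiable

Try a = 3, b = 3, c = 4, d = 3, e = 2.
Check constraint 3: c + e = 6; constraint 5: c - d = 1. The remaining constraints are straightforward to verify.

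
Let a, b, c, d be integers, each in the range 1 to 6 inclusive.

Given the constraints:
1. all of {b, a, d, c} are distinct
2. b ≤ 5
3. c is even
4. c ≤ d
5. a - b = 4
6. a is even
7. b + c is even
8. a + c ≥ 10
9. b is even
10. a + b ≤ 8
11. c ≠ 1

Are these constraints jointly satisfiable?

Try a = 6, b = 2, c = 4, d = 5.
Check constraint 5: a - b = 4; constraint 8: a + c = 10; constraint 10: a + b = 8. The remaining constraints are straightforward to verify.

Satisfiable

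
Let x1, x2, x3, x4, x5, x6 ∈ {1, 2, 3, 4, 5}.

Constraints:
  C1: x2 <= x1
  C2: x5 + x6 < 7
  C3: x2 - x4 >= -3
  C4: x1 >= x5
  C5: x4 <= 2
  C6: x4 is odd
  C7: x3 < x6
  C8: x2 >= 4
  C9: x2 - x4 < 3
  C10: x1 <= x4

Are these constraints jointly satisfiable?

Unsatisfiable

From constraints 1 and 8: x1 ≥ x2 and x2 ≥ 4, so x1 ≥ 4. From constraints 5 and 10: x1 ≤ x4 and x4 ≤ 2, so x1 ≤ 2. But 2 < 4, so no value of x1 works.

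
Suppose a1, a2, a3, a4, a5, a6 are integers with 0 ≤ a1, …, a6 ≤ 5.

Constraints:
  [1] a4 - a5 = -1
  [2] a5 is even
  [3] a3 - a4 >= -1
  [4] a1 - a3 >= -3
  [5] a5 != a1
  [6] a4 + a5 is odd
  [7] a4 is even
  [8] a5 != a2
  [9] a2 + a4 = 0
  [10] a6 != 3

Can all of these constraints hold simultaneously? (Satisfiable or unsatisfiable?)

Constraint 7 makes a4 even and constraint 2 makes a5 even, so a4 + a5 must be even. Constraint 6 says a4 + a5 is odd — contradiction.

Unsatisfiable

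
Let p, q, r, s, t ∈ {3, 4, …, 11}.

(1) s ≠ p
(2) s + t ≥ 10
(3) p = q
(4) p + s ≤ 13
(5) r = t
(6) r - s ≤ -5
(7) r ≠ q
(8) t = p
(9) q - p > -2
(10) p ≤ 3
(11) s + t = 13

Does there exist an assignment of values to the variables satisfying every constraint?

Unsatisfiable

From constraints 3, 5, and 8, r = t = p = q, so r = q. But constraint 7 says r ≠ q. Contradiction.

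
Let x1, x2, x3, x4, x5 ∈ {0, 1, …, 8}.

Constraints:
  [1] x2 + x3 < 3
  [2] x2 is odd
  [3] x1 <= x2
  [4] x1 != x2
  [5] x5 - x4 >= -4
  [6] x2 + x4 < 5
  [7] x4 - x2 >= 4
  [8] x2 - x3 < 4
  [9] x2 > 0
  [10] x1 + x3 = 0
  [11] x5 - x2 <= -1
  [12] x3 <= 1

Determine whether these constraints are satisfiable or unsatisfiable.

Unsatisfiable

Constraints 5, 7, and 11 give x4 − x2 ≥ 4, x2 − x5 ≥ 1, x5 − x4 ≥ -4.
Adding all 3 inequalities: the left sides telescope to 0, and the right sides sum to 4 + 1 + (-4) = 1. So 0 ≥ 1, which is false.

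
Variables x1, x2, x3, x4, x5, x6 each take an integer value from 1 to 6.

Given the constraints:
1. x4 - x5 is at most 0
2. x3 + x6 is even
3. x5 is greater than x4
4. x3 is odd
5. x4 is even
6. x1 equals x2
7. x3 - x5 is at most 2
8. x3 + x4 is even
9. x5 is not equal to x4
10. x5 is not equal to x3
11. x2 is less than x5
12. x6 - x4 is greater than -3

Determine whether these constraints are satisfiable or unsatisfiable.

Unsatisfiable

Constraint 4 makes x3 odd and constraint 5 makes x4 even, so x3 + x4 must be odd. Constraint 8 says x3 + x4 is even — contradiction.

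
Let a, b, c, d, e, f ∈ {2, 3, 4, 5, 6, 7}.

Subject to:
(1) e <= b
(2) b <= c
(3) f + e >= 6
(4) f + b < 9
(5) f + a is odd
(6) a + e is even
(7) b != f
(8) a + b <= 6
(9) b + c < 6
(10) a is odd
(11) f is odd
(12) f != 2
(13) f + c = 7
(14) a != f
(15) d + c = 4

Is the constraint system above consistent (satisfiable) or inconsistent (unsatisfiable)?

Constraint 11 makes f odd and constraint 10 makes a odd, so f + a must be even. Constraint 5 says f + a is odd — contradiction.

Unsatisfiable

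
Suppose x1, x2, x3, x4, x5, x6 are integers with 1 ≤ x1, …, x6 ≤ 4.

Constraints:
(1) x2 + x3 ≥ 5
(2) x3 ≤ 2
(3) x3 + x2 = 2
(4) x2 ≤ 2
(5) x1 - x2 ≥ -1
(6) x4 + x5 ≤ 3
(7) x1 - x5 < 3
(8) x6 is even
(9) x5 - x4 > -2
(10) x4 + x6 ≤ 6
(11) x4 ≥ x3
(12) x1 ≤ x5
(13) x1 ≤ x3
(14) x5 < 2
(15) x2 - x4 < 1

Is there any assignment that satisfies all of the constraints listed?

Unsatisfiable

From constraint 4: x2 ≤ 2. From constraint 2: x3 ≤ 2. Hence x2 + x3 ≤ 4. But constraint 1 requires x2 + x3 ≥ 5, and 5 > 4. Contradiction.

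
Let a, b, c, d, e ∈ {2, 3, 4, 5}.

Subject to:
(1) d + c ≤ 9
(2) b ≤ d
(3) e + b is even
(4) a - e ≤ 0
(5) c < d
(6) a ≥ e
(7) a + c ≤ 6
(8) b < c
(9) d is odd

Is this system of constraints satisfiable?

Satisfiable

Setting (a, b, c, d, e) = (2, 2, 3, 5, 2) satisfies everything: constraint 1: d + c = 8; constraint 4: a - e = 0; constraint 7: a + c = 5, and the others follow.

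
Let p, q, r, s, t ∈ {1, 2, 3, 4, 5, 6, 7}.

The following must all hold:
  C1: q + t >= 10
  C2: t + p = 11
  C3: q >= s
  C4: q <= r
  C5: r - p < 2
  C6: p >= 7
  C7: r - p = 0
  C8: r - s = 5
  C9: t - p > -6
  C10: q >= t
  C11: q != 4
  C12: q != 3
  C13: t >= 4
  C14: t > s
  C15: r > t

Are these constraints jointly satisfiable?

Satisfiable

The assignment p = 7, q = 6, r = 7, s = 2, t = 4 works:
  constraint 1 holds since q + t = 10.
  constraint 2 holds since t + p = 11.
  constraint 5 holds since r - p = 0.
The rest check out directly.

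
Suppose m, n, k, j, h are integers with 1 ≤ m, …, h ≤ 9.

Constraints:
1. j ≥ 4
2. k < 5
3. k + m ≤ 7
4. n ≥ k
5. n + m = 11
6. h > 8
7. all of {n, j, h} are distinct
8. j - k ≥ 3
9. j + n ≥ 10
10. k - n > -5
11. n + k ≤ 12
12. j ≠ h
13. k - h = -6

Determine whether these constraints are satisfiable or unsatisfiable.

Satisfiable

One satisfying assignment is m = 4, n = 7, k = 3, j = 6, h = 9.
For the less obvious constraints — constraint 3: k + m = 7; constraint 5: n + m = 11 — and the others hold by inspection.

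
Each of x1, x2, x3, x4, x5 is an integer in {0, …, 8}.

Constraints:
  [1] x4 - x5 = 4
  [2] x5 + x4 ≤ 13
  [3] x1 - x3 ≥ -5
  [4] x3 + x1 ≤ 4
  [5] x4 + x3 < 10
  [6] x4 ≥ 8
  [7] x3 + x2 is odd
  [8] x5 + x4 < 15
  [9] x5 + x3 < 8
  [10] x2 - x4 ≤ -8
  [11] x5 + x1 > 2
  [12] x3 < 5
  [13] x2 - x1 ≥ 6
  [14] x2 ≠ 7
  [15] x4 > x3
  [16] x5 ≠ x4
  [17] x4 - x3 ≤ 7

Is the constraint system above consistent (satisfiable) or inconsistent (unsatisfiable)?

Constraints 3, 10, 13, and 17 give x2 − x1 ≥ 6, x1 − x3 ≥ -5, x3 − x4 ≥ -7, x4 − x2 ≥ 8.
Adding all 4 inequalities: the left sides telescope to 0, and the right sides sum to 6 + (-5) + (-7) + 8 = 2. So 0 ≥ 2, which is false.

Unsatisfiable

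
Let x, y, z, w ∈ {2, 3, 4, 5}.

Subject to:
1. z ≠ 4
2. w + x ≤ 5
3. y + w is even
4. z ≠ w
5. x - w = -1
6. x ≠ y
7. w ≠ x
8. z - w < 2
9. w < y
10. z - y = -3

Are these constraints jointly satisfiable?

The assignment x = 2, y = 5, z = 2, w = 3 works:
  constraint 2 holds since w + x = 5.
  constraint 5 holds since x - w = -1.
  constraint 8 holds since z - w = -1.
The rest check out directly.

Satisfiable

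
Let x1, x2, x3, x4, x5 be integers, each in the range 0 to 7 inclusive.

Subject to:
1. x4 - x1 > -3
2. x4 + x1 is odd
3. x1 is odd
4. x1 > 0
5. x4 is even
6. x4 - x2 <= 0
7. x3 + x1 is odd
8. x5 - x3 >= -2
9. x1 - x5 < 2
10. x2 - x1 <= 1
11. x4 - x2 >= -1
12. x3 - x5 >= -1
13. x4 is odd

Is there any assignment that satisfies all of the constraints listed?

Constraint 13 makes x4 odd and constraint 3 makes x1 odd, so x4 + x1 must be even. Constraint 2 says x4 + x1 is odd — contradiction.

Unsatisfiable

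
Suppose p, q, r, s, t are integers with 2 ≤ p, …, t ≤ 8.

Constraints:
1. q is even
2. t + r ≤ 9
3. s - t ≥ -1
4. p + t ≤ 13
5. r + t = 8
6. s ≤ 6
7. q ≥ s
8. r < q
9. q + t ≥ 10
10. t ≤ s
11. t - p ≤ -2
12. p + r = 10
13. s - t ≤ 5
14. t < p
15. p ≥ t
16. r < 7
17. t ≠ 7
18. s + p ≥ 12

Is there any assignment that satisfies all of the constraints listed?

Satisfiable

Take p = 6, q = 6, r = 4, s = 6, t = 4. Then constraint 2: t + r = 8; constraint 3: s - t = 2; constraint 4: p + t = 10, and every other listed constraint is also met.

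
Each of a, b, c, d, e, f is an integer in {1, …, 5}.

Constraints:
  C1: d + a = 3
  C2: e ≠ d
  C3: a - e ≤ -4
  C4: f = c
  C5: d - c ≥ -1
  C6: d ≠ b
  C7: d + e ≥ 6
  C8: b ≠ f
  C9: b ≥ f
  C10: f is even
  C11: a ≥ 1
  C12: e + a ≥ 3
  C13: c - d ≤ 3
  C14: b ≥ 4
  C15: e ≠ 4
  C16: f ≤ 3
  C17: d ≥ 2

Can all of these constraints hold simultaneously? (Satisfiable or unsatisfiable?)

Try a = 1, b = 4, c = 2, d = 2, e = 5, f = 2.
Check constraint 1: d + a = 3; constraint 3: a - e = -4. The remaining constraints are straightforward to verify.

Satisfiable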